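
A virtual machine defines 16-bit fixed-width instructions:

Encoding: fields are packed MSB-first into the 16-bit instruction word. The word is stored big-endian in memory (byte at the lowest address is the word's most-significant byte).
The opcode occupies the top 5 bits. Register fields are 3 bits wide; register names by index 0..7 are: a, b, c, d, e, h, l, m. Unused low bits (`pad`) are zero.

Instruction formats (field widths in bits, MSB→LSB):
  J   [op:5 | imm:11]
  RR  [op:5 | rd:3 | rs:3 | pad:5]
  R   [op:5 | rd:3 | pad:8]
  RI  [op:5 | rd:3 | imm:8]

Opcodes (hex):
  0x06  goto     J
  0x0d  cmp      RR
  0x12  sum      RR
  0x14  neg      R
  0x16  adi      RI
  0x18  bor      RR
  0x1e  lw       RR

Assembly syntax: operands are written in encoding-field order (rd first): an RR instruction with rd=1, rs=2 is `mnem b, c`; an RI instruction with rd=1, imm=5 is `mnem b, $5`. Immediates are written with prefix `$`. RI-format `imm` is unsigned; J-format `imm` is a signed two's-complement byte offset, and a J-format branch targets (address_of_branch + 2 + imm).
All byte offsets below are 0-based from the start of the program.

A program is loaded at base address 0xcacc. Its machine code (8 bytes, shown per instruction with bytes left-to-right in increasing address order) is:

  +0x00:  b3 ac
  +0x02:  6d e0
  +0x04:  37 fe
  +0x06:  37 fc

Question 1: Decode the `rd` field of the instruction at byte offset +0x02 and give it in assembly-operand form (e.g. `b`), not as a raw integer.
+0x02: 6d e0 ⇒ word 0x6de0 (big)
  opcode bits[15:11]=0xd: cmp/RR
  rd@[10:8]=0x5 ⇒ h
  rs@[7:5]=0x7 ⇒ m

h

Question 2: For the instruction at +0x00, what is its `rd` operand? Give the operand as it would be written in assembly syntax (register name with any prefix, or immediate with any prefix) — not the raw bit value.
d

off 0x00: read b3 ac as big → 0xb3ac
  top 5b → 0x16 → adi [RI]
  rd@[10:8]=0x3 ⇒ d
  imm@[7:0]=0xac ⇒ $172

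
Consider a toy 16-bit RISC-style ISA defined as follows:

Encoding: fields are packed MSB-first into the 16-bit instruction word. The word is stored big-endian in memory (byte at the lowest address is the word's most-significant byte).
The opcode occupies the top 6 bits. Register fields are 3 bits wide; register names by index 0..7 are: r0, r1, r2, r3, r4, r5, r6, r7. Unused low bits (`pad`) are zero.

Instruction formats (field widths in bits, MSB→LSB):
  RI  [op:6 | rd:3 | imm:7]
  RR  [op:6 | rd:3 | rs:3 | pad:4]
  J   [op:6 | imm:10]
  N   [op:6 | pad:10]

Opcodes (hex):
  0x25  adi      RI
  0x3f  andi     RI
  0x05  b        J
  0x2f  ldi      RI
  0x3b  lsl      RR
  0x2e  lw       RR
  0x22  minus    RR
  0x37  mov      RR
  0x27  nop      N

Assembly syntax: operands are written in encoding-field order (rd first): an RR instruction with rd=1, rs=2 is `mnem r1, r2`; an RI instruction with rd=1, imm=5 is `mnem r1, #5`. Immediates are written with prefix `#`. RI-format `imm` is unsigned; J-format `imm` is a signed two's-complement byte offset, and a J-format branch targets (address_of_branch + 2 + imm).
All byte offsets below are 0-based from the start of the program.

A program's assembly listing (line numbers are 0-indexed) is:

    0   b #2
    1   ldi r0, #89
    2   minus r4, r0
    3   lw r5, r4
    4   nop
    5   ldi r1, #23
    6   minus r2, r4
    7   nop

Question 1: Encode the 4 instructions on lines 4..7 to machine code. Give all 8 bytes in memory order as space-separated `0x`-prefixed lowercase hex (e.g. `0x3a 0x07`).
4. nop fields op=0x27:6|pad=0:10 → word 9c00h → 9c 00
5. ldi fields op=0x2f:6|rd=1:3|imm=23:7 → word bc97h → bc 97
6. minus fields op=0x22:6|rd=2:3|rs=4:3|pad=0:4 → word 8940h → 89 40
7. nop fields op=0x27:6|pad=0:10 → word 9c00h → 9c 00

0x9c 0x00 0xbc 0x97 0x89 0x40 0x9c 0x00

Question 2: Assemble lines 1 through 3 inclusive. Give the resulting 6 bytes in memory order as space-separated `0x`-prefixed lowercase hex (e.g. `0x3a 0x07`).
0xbc 0x59 0x8a 0x00 0xba 0xc0

line 1 (ldi): pack op=0x2f:6|rd=0:3|imm=89:7 = 0xbc59; big→ bc 59
line 2 (minus): pack op=0x22:6|rd=4:3|rs=0:3|pad=0:4 = 0x8a00; big→ 8a 00
line 3 (lw): pack op=0x2e:6|rd=5:3|rs=4:3|pad=0:4 = 0xbac0; big→ ba c0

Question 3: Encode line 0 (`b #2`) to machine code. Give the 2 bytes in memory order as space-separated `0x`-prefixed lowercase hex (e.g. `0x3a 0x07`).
0x14 0x02

L0: b op=0x5:6|imm=2:10 ⇒ 0x1402 ⇒ big 14 02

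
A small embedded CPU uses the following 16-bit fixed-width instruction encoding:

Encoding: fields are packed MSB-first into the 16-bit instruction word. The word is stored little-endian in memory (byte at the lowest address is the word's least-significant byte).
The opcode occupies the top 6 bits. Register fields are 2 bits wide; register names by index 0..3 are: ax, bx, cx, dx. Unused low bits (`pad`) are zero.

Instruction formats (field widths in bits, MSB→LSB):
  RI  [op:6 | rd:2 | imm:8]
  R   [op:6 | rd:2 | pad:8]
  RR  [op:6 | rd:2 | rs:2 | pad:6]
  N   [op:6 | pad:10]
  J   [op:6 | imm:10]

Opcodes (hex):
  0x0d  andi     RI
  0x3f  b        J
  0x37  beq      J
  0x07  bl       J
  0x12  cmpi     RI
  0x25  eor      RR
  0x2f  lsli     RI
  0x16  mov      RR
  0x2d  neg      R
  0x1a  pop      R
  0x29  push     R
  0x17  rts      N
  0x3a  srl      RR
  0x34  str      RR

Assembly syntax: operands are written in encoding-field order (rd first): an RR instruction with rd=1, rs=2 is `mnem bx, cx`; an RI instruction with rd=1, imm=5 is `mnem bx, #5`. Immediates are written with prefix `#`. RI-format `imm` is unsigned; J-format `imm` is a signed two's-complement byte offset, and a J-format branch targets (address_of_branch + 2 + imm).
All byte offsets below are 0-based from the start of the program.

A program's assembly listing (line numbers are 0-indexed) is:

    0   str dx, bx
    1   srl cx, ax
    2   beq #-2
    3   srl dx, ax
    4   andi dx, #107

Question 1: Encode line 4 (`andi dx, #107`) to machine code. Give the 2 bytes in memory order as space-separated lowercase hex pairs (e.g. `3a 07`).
4. andi fields op=0xd:6|rd=3:2|imm=107:8 → word 376bh → 6b 37

6b 37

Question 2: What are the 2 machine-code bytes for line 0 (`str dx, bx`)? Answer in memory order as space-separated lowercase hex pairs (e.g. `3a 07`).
line 0 (str): pack op=0x34:6|rd=3:2|rs=1:2|pad=0:6 = 0xd340; little→ 40 d3

40 d3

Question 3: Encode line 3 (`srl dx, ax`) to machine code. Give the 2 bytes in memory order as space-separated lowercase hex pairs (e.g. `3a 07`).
00 eb

3. srl fields op=0x3a:6|rd=3:2|rs=0:2|pad=0:6 → word eb00h → 00 eb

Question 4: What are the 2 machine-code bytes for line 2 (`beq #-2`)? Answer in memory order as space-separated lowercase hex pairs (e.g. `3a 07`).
line 2 (beq): pack op=0x37:6|imm=-2:10 = 0xdffe; little→ fe df

fe df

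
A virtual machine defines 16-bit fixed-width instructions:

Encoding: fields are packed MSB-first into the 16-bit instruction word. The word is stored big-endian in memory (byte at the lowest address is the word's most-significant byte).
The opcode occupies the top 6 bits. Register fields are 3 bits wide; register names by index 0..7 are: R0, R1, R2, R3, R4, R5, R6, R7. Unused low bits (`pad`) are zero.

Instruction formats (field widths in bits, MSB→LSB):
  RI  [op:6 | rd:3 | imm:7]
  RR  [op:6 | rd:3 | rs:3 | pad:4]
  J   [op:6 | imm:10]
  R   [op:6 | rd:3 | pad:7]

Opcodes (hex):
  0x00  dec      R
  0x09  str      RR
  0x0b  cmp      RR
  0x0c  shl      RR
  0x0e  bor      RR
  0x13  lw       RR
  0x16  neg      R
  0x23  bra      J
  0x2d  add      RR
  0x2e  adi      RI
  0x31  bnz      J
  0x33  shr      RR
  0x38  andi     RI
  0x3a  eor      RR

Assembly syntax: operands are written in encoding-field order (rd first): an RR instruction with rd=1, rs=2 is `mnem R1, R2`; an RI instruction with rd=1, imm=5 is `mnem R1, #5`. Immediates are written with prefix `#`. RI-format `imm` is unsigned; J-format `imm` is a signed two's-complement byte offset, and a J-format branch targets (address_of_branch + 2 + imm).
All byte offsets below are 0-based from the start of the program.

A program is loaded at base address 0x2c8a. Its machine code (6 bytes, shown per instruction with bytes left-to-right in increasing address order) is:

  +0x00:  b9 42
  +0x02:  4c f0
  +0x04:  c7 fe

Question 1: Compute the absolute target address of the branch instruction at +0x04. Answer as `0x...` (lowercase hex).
0x2c8e

off 0x04: read c7 fe as big → 0xc7fe
  top 6b → 0x31 → bnz [J]
  imm@[9:0]=0x3fe (s10→-2) ⇒ #-2
  target = base 0x2c8a + off 0x04 + 2 + imm -2 = 0x2c8e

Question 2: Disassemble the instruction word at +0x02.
lw R1, R7

[02] 4c f0 → 0x4cf0
  top 6b → 0x13 → lw [RR]
  rd: (w>>7)&0x7=0x1 → R1
  rs: (w>>4)&0x7=0x7 → R7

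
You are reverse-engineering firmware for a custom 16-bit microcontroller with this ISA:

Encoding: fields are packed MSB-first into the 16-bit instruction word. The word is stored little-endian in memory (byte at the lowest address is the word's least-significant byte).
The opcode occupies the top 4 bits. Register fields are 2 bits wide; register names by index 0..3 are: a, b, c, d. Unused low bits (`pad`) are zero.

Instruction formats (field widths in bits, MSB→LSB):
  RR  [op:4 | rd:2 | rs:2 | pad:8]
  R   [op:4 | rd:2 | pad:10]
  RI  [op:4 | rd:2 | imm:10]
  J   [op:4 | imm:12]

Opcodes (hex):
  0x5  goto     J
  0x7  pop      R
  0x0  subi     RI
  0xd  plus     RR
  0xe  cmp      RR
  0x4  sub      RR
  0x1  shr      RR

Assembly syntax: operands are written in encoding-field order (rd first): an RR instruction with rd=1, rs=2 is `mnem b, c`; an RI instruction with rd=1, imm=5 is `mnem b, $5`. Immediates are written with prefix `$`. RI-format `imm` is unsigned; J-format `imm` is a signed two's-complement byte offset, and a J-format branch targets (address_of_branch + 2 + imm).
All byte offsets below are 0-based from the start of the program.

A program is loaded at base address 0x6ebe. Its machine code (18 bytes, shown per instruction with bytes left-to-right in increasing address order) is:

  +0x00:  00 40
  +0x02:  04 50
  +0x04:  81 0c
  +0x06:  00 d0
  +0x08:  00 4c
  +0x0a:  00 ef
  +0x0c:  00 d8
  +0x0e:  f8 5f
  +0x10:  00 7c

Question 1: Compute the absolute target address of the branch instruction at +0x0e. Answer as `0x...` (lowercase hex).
+0x0e: f8 5f ⇒ word 0x5ff8 (little)
  op=0x5ff8>>12=0x5 ⇒ goto (J)
  [11:0] imm=4088 (s12→-8) = $-8
  target = base 0x6ebe + off 0x0e + 2 + imm -8 = 0x6ec6

0x6ec6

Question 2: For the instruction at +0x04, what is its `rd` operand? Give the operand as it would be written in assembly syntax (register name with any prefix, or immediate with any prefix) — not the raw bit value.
d

[04] 81 0c → 0x0c81
  top 4b → 0x0 → subi [RI]
  rd: (w>>10)&0x3=0x3 → d
  imm: (w>>0)&0x3ff=0x81 → $129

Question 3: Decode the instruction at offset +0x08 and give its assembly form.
sub d, a

off 0x08: read 00 4c as little → 0x4c00
  top 4b → 0x4 → sub [RR]
  rd@[11:10]=0x3 ⇒ d
  rs@[9:8]=0x0 ⇒ a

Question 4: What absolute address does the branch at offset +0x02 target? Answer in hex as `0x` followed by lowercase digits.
0x6ec6

@+02  little-endian(04 50) = 0x5004
  opcode bits[15:12]=0x5: goto/J
  imm@[11:0]=0x4 ⇒ $4
  target = base 0x6ebe + off 0x02 + 2 + imm 4 = 0x6ec6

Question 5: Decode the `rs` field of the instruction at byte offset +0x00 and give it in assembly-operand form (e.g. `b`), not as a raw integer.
a

+0x00: 00 40 ⇒ word 0x4000 (little)
  op=0x4000>>12=0x4 ⇒ sub (RR)
  [11:10] rd=0 = a
  [9:8] rs=0 = a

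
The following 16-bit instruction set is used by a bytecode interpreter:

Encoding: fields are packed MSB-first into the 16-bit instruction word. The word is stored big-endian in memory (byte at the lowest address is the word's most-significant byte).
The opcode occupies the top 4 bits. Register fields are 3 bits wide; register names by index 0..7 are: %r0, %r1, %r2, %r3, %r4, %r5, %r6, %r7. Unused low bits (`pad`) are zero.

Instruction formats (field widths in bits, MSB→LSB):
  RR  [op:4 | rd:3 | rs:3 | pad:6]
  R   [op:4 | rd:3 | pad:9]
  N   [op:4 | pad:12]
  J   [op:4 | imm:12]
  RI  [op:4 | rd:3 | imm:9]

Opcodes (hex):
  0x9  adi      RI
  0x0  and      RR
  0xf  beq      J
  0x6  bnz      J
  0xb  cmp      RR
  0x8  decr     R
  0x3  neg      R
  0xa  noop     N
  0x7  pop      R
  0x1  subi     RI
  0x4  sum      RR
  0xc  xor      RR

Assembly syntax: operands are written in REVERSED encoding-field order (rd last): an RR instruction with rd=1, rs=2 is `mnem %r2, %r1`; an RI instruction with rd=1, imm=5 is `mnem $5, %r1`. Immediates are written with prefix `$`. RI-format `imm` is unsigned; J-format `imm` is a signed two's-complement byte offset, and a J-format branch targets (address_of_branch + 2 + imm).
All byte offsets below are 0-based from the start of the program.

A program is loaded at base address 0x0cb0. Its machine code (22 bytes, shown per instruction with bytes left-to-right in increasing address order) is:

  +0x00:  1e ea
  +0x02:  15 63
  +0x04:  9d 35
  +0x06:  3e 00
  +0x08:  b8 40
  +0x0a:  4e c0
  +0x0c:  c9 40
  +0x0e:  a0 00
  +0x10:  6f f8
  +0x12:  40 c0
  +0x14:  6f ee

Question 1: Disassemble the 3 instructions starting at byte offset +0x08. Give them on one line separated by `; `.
cmp %r1, %r4; sum %r3, %r7; xor %r5, %r4

+0x08: b8 40 ⇒ word 0xb840 (big)
  opcode bits[15:12]=0xb: cmp/RR
  [11:9] rd=4 = %r4
  [8:6] rs=1 = %r1
+0x0a: 4e c0 ⇒ word 0x4ec0 (big)
  opcode bits[15:12]=0x4: sum/RR
  [11:9] rd=7 = %r7
  [8:6] rs=3 = %r3
+0x0c: c9 40 ⇒ word 0xc940 (big)
  opcode bits[15:12]=0xc: xor/RR
  [11:9] rd=4 = %r4
  [8:6] rs=5 = %r5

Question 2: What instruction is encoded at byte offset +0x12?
@+12  big-endian(40 c0) = 0x40c0
  top 4b → 0x4 → sum [RR]
  rd: (w>>9)&0x7=0x0 → %r0
  rs: (w>>6)&0x7=0x3 → %r3

sum %r3, %r0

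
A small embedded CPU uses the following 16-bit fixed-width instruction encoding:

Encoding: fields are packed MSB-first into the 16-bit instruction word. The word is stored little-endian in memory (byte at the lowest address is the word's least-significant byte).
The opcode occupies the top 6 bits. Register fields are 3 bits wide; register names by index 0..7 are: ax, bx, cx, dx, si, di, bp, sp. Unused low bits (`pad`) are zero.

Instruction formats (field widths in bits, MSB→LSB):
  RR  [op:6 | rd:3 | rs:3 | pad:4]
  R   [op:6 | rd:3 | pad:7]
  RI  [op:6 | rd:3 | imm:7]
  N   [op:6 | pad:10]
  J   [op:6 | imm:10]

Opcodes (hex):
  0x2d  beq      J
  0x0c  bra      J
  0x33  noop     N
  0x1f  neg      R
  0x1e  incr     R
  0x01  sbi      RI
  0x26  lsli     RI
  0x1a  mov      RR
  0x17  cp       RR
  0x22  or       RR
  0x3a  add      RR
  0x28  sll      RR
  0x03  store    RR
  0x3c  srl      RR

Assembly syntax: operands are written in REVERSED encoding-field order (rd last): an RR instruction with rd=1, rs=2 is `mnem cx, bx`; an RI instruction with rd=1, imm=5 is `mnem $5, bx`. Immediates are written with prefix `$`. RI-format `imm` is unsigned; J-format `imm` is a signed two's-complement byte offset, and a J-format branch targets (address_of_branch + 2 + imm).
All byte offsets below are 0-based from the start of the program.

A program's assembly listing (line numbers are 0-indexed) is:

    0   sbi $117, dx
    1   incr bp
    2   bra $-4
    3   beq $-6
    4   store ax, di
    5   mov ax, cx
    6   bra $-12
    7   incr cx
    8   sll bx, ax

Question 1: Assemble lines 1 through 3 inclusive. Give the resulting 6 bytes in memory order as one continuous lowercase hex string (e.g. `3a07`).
007bfc33fab7

L1: incr op=0x1e:6|rd=6:3|pad=0:7 ⇒ 0x7b00 ⇒ little 00 7b
L2: bra op=0xc:6|imm=-4:10 ⇒ 0x33fc ⇒ little fc 33
L3: beq op=0x2d:6|imm=-6:10 ⇒ 0xb7fa ⇒ little fa b7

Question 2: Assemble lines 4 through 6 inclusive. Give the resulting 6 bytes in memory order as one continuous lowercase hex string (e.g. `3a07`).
800e0069f433

4. store fields op=0x3:6|rd=5:3|rs=0:3|pad=0:4 → word 0e80h → 80 0e
5. mov fields op=0x1a:6|rd=2:3|rs=0:3|pad=0:4 → word 6900h → 00 69
6. bra fields op=0xc:6|imm=-12:10 → word 33f4h → f4 33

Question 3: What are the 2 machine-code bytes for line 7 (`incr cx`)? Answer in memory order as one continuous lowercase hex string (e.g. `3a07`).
line 7 (incr): pack op=0x1e:6|rd=2:3|pad=0:7 = 0x7900; little→ 00 79

0079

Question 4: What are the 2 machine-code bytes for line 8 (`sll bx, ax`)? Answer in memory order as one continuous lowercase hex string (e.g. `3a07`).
10a0

8. sll fields op=0x28:6|rd=0:3|rs=1:3|pad=0:4 → word a010h → 10 a0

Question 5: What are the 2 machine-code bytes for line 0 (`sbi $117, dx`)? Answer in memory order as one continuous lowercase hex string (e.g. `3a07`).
0. sbi fields op=0x1:6|rd=3:3|imm=117:7 → word 05f5h → f5 05

f505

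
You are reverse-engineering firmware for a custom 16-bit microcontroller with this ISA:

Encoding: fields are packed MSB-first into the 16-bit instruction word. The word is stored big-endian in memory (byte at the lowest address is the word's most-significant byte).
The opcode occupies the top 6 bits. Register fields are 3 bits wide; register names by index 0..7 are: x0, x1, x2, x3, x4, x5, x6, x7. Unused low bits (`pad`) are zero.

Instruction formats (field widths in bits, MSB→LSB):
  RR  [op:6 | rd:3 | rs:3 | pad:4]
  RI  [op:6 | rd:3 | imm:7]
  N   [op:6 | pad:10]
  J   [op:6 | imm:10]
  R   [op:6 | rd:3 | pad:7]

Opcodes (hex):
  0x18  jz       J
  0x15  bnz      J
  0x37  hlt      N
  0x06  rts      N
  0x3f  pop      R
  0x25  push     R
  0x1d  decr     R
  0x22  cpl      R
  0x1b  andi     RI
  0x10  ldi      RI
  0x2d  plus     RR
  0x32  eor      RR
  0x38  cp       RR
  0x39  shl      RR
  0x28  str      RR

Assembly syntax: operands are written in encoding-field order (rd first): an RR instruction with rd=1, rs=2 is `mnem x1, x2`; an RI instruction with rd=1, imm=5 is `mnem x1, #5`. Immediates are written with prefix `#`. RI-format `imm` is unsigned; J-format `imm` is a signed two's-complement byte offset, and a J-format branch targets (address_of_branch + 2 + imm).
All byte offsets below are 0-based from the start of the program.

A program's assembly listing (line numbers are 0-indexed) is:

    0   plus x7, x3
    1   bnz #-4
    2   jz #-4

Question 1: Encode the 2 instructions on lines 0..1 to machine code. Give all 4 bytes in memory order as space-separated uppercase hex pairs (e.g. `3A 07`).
B7 B0 57 FC

L0: plus op=0x2d:6|rd=7:3|rs=3:3|pad=0:4 ⇒ 0xb7b0 ⇒ big b7 b0
L1: bnz op=0x15:6|imm=-4:10 ⇒ 0x57fc ⇒ big 57 fc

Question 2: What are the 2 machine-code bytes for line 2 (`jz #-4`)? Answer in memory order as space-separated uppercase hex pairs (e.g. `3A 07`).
63 FC

line 2 (jz): pack op=0x18:6|imm=-4:10 = 0x63fc; big→ 63 fc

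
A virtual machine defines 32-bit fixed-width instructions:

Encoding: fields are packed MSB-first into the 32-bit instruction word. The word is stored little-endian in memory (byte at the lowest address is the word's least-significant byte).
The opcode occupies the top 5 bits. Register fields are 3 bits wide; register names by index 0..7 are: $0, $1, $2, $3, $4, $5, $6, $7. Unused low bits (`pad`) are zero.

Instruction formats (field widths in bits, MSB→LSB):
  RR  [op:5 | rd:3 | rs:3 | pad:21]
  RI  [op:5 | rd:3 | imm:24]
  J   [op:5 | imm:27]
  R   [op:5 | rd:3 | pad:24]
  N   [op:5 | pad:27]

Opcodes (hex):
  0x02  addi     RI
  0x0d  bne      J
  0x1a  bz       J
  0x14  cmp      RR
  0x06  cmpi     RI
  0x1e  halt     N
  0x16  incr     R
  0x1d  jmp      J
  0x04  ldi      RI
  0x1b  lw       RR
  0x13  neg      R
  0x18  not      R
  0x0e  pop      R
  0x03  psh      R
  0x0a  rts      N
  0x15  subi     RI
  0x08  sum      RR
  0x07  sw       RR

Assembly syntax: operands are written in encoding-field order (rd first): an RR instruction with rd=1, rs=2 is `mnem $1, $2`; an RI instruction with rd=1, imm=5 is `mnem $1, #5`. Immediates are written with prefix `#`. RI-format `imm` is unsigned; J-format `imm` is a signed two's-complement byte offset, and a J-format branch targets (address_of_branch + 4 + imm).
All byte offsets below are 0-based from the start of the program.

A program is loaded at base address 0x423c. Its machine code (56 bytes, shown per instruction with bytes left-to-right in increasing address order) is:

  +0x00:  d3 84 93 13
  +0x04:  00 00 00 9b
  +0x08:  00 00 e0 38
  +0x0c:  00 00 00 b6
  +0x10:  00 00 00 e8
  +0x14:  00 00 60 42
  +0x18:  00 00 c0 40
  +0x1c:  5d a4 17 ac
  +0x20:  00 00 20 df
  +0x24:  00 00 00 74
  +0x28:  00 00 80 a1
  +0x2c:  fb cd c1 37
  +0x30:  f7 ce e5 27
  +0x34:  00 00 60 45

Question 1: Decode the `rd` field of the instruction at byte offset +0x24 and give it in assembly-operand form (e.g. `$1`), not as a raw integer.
$4

+0x24: 00 00 00 74 ⇒ word 0x74000000 (little)
  top 5b → 0xe → pop [R]
  rd@[26:24]=0x4 ⇒ $4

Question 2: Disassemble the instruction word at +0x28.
cmp $1, $4

@+28  little-endian(00 00 80 a1) = 0xa1800000
  opcode bits[31:27]=0x14: cmp/RR
  [26:24] rd=1 = $1
  [23:21] rs=4 = $4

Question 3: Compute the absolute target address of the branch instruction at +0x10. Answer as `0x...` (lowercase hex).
0x4250

[10] 00 00 00 e8 → 0xe8000000
  opcode bits[31:27]=0x1d: jmp/J
  imm@[26:0]=0x0 ⇒ #0
  target = base 0x423c + off 0x10 + 4 + imm 0 = 0x4250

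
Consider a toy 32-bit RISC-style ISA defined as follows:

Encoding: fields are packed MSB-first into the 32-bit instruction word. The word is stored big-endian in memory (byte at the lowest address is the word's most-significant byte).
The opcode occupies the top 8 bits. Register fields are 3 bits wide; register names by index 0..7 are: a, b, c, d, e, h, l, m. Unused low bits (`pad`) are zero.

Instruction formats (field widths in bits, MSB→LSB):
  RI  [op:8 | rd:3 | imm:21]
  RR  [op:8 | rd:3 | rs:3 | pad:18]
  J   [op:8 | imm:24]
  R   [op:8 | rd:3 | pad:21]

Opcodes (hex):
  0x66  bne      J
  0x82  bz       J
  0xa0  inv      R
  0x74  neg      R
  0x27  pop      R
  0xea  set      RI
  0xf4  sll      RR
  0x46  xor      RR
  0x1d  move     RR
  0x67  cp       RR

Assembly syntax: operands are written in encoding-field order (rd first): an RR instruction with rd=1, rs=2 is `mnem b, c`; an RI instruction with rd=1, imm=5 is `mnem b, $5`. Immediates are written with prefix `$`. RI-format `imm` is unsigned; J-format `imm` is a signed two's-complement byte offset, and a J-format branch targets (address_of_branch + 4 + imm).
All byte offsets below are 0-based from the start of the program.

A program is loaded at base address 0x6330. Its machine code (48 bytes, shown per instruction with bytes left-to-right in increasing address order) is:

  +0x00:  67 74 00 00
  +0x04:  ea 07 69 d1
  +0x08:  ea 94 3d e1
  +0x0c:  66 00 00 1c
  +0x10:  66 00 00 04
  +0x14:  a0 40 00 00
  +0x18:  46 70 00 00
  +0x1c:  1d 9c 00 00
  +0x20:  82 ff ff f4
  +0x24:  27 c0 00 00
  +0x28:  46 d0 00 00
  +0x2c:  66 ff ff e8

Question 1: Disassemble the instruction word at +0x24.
pop l

[24] 27 c0 00 00 → 0x27c00000
  top 8b → 0x27 → pop [R]
  [23:21] rd=6 = l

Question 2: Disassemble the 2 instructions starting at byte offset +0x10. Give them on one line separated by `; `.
[10] 66 00 00 04 → 0x66000004
  top 8b → 0x66 → bne [J]
  [23:0] imm=4 = $4
[14] a0 40 00 00 → 0xa0400000
  top 8b → 0xa0 → inv [R]
  [23:21] rd=2 = c

bne $4; inv c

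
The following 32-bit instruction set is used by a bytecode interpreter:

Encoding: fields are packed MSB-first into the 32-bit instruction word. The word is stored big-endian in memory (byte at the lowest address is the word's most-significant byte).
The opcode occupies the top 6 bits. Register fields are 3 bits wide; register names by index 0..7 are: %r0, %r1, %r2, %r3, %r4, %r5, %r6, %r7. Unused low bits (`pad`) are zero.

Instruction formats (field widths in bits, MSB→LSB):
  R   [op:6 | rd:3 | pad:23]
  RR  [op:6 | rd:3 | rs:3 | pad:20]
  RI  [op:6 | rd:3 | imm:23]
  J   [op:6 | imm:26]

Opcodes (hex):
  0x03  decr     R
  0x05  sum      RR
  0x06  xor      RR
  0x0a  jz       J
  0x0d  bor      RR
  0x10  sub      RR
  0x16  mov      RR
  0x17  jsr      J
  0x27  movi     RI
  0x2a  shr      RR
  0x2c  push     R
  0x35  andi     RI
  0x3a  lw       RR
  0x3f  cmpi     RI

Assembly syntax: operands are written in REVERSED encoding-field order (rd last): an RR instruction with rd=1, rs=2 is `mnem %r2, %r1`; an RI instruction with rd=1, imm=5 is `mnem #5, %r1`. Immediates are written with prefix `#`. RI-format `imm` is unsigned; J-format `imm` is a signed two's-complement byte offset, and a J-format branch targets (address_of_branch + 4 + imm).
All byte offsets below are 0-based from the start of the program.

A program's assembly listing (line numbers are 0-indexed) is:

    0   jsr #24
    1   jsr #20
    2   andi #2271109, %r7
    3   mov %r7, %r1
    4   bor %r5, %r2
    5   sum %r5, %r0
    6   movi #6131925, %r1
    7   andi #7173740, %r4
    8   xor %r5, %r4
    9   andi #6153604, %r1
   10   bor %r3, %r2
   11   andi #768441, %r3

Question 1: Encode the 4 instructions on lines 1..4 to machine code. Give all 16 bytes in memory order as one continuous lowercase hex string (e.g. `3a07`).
5c000014d7a2a78558f0000035500000

L1: jsr op=0x17:6|imm=20:26 ⇒ 0x5c000014 ⇒ big 5c 00 00 14
L2: andi op=0x35:6|rd=7:3|imm=2271109:23 ⇒ 0xd7a2a785 ⇒ big d7 a2 a7 85
L3: mov op=0x16:6|rd=1:3|rs=7:3|pad=0:20 ⇒ 0x58f00000 ⇒ big 58 f0 00 00
L4: bor op=0xd:6|rd=2:3|rs=5:3|pad=0:20 ⇒ 0x35500000 ⇒ big 35 50 00 00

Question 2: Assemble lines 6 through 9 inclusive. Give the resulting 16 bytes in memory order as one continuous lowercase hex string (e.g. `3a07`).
6. movi fields op=0x27:6|rd=1:3|imm=6131925:23 → word 9cdd90d5h → 9c dd 90 d5
7. andi fields op=0x35:6|rd=4:3|imm=7173740:23 → word d66d766ch → d6 6d 76 6c
8. xor fields op=0x6:6|rd=4:3|rs=5:3|pad=0:20 → word 1a500000h → 1a 50 00 00
9. andi fields op=0x35:6|rd=1:3|imm=6153604:23 → word d4dde584h → d4 dd e5 84

9cdd90d5d66d766c1a500000d4dde584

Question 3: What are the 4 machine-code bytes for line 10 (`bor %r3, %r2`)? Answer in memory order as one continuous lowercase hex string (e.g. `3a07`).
line 10 (bor): pack op=0xd:6|rd=2:3|rs=3:3|pad=0:20 = 0x35300000; big→ 35 30 00 00

35300000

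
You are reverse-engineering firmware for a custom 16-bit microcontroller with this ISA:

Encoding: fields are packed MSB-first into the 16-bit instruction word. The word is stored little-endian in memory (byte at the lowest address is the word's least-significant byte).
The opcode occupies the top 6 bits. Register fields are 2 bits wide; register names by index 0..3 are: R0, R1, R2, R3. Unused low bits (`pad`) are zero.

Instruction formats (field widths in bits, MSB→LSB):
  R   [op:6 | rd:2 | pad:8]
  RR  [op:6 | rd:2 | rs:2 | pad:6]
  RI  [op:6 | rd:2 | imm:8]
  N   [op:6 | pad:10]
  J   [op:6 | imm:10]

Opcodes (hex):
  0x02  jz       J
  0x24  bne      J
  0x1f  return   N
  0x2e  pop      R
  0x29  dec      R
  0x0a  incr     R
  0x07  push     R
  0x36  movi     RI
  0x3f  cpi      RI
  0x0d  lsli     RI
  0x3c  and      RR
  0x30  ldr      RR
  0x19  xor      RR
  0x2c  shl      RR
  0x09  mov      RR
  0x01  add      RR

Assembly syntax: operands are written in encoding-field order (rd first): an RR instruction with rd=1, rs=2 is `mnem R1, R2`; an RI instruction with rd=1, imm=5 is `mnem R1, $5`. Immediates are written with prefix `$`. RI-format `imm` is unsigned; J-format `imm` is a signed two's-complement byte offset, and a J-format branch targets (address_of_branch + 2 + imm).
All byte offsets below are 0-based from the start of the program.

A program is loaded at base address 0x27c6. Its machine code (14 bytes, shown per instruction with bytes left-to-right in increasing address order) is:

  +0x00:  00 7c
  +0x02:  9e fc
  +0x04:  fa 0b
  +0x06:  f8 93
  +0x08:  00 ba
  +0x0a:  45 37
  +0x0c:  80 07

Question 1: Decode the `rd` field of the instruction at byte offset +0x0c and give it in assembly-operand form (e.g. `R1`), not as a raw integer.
R3

@+0c  little-endian(80 07) = 0x0780
  top 6b → 0x1 → add [RR]
  [9:8] rd=3 = R3
  [7:6] rs=2 = R2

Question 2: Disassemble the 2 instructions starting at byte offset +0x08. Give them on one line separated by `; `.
@+08  little-endian(00 ba) = 0xba00
  top 6b → 0x2e → pop [R]
  [9:8] rd=2 = R2
@+0a  little-endian(45 37) = 0x3745
  top 6b → 0xd → lsli [RI]
  [9:8] rd=3 = R3
  [7:0] imm=69 = $69

pop R2; lsli R3, $69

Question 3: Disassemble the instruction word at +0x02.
+0x02: 9e fc ⇒ word 0xfc9e (little)
  op=0xfc9e>>10=0x3f ⇒ cpi (RI)
  rd: (w>>8)&0x3=0x0 → R0
  imm: (w>>0)&0xff=0x9e → $158

cpi R0, $158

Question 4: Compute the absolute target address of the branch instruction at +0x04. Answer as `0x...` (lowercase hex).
+0x04: fa 0b ⇒ word 0x0bfa (little)
  op=0x0bfa>>10=0x2 ⇒ jz (J)
  imm: (w>>0)&0x3ff=0x3fa (s10→-6) → $-6
  target = base 0x27c6 + off 0x04 + 2 + imm -6 = 0x27c6

0x27c6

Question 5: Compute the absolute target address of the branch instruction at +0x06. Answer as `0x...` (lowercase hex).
0x27c6

+0x06: f8 93 ⇒ word 0x93f8 (little)
  op=0x93f8>>10=0x24 ⇒ bne (J)
  [9:0] imm=1016 (s10→-8) = $-8
  target = base 0x27c6 + off 0x06 + 2 + imm -8 = 0x27c6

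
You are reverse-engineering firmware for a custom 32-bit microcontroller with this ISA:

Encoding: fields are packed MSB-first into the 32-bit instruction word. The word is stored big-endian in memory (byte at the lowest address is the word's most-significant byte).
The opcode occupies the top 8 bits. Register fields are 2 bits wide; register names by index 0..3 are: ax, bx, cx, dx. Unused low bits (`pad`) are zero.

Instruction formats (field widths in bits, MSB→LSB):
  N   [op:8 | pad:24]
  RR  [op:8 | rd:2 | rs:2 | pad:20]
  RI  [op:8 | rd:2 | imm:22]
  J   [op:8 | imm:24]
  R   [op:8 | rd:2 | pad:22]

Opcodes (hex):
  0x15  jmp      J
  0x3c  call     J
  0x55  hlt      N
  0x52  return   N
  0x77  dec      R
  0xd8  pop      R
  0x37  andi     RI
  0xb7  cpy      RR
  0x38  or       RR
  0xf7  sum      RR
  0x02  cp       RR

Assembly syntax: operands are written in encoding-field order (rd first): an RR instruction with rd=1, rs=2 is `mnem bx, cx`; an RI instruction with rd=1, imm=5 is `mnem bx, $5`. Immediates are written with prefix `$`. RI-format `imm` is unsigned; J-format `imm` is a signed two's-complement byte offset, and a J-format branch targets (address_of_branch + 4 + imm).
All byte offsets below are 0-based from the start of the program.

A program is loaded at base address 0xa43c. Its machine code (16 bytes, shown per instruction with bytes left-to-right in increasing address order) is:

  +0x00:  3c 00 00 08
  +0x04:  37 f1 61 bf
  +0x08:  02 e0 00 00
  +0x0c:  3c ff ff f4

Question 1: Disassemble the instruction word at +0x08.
@+08  big-endian(02 e0 00 00) = 0x02e00000
  op=0x02e00000>>24=0x2 ⇒ cp (RR)
  rd@[23:22]=0x3 ⇒ dx
  rs@[21:20]=0x2 ⇒ cx

cp dx, cx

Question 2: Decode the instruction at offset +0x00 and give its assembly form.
call $8

@+00  big-endian(3c 00 00 08) = 0x3c000008
  op=0x3c000008>>24=0x3c ⇒ call (J)
  imm@[23:0]=0x8 ⇒ $8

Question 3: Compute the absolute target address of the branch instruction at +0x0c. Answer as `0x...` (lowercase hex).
0xa440

[0c] 3c ff ff f4 → 0x3cfffff4
  op=0x3cfffff4>>24=0x3c ⇒ call (J)
  imm@[23:0]=0xfffff4 (s24→-12) ⇒ $-12
  target = base 0xa43c + off 0x0c + 4 + imm -12 = 0xa440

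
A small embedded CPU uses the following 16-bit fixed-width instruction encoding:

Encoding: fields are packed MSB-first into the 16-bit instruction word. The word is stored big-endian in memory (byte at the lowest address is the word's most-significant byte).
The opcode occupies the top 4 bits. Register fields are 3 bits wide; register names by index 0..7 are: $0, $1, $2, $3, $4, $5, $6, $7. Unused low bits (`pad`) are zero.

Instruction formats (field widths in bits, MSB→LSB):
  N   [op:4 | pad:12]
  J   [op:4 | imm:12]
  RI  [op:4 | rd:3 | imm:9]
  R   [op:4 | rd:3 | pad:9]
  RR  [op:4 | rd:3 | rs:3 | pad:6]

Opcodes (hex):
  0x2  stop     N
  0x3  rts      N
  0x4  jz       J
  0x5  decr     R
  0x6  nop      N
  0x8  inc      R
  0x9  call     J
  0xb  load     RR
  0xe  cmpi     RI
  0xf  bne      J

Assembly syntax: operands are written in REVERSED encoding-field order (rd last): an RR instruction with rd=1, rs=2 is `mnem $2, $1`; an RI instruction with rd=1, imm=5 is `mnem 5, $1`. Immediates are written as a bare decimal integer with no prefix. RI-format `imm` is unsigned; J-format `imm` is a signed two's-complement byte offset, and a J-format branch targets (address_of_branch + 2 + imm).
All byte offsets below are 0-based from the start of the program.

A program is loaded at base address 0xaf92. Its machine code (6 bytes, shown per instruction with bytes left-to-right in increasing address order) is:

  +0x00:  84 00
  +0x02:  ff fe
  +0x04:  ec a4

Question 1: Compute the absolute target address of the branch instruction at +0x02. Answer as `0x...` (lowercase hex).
0xaf94

[02] ff fe → 0xfffe
  op=0xfffe>>12=0xf ⇒ bne (J)
  imm@[11:0]=0xffe (s12→-2) ⇒ -2
  target = base 0xaf92 + off 0x02 + 2 + imm -2 = 0xaf94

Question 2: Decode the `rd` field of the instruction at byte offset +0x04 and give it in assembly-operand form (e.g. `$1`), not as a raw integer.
$6

[04] ec a4 → 0xeca4
  top 4b → 0xe → cmpi [RI]
  rd@[11:9]=0x6 ⇒ $6
  imm@[8:0]=0xa4 ⇒ 164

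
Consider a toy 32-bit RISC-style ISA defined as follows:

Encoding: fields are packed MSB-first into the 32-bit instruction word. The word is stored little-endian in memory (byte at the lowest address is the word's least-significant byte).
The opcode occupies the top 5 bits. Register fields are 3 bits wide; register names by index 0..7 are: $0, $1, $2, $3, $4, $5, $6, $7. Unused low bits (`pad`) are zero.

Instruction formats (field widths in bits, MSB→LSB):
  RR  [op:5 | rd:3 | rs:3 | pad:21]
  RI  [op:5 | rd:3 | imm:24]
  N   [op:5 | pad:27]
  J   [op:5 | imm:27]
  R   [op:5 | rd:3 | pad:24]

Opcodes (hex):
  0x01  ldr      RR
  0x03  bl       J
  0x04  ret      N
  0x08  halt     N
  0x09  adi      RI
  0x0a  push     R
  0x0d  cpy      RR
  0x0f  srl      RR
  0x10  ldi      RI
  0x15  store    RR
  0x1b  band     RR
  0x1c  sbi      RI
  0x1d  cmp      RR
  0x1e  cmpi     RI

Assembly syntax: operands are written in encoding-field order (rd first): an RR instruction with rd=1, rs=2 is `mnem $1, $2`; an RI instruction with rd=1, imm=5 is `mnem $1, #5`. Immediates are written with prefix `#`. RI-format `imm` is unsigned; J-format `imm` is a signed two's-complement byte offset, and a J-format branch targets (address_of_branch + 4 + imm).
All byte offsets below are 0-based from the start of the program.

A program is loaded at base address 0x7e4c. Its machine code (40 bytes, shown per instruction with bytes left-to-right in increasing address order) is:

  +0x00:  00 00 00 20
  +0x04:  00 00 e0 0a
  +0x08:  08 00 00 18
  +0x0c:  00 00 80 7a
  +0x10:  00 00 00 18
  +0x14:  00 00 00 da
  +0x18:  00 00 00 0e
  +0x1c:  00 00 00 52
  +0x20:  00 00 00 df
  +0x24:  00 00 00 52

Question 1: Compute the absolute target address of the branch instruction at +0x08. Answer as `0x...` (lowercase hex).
0x7e60

@+08  little-endian(08 00 00 18) = 0x18000008
  top 5b → 0x3 → bl [J]
  imm@[26:0]=0x8 ⇒ #8
  target = base 0x7e4c + off 0x08 + 4 + imm 8 = 0x7e60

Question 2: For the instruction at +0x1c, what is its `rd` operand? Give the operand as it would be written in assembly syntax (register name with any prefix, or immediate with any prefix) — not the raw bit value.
off 0x1c: read 00 00 00 52 as little → 0x52000000
  opcode bits[31:27]=0xa: push/R
  [26:24] rd=2 = $2

$2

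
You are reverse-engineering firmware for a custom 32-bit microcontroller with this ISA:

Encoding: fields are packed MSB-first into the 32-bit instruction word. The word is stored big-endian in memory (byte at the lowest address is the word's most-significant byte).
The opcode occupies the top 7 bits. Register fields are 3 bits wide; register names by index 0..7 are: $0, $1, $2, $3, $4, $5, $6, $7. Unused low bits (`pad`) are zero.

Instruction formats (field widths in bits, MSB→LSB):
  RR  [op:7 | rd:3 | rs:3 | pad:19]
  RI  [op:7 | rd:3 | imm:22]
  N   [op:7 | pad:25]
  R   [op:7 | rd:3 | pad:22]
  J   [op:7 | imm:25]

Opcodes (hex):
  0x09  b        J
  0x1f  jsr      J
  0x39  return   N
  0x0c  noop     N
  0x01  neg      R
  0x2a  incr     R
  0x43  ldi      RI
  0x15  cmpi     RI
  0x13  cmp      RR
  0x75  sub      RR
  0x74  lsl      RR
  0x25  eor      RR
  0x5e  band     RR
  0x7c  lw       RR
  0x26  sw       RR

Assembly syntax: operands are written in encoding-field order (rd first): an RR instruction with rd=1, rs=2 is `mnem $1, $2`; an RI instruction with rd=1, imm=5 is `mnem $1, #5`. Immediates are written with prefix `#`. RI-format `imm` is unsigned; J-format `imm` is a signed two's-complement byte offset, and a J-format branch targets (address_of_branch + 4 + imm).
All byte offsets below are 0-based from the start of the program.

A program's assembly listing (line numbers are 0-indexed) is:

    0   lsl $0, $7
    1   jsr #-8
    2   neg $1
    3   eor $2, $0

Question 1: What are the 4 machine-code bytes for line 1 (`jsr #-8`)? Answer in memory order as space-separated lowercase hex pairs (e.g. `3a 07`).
1. jsr fields op=0x1f:7|imm=-8:25 → word 3ffffff8h → 3f ff ff f8

3f ff ff f8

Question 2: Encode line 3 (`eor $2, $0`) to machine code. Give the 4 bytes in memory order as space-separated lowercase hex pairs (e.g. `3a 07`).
L3: eor op=0x25:7|rd=2:3|rs=0:3|pad=0:19 ⇒ 0x4a800000 ⇒ big 4a 80 00 00

4a 80 00 00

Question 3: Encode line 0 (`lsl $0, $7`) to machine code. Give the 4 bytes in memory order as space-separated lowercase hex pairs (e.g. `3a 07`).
e8 38 00 00

0. lsl fields op=0x74:7|rd=0:3|rs=7:3|pad=0:19 → word e8380000h → e8 38 00 00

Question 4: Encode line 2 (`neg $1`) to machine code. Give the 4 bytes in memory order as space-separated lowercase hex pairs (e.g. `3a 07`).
02 40 00 00

line 2 (neg): pack op=0x1:7|rd=1:3|pad=0:22 = 0x02400000; big→ 02 40 00 00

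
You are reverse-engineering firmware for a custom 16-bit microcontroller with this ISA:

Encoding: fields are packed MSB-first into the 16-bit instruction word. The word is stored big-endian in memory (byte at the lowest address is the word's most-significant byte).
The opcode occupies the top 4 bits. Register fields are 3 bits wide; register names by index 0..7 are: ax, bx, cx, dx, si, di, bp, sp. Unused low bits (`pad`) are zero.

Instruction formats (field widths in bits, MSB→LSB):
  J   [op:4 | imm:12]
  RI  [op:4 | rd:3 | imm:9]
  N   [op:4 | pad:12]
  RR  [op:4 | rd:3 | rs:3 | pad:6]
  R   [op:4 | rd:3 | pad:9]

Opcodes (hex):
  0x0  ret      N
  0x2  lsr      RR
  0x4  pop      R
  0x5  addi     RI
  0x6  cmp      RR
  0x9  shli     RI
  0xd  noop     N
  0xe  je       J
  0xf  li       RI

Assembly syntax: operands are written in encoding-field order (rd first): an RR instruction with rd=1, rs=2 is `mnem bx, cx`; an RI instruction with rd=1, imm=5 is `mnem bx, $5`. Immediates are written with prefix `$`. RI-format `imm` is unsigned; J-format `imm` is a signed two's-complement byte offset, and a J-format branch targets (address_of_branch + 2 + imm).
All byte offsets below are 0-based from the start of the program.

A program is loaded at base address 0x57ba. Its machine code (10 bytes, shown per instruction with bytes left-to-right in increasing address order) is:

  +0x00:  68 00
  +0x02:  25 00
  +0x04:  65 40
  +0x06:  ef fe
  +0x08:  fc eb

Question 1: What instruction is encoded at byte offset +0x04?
+0x04: 65 40 ⇒ word 0x6540 (big)
  op=0x6540>>12=0x6 ⇒ cmp (RR)
  [11:9] rd=2 = cx
  [8:6] rs=5 = di

cmp cx, di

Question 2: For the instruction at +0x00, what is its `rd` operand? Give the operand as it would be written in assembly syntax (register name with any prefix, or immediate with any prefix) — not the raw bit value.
si

+0x00: 68 00 ⇒ word 0x6800 (big)
  top 4b → 0x6 → cmp [RR]
  rd@[11:9]=0x4 ⇒ si
  rs@[8:6]=0x0 ⇒ ax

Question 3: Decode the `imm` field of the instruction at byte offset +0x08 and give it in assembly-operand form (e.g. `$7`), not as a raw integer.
$235

@+08  big-endian(fc eb) = 0xfceb
  top 4b → 0xf → li [RI]
  rd: (w>>9)&0x7=0x6 → bp
  imm: (w>>0)&0x1ff=0xeb → $235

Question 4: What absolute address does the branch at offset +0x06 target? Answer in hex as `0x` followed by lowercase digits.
@+06  big-endian(ef fe) = 0xeffe
  opcode bits[15:12]=0xe: je/J
  [11:0] imm=4094 (s12→-2) = $-2
  target = base 0x57ba + off 0x06 + 2 + imm -2 = 0x57c0

0x57c0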